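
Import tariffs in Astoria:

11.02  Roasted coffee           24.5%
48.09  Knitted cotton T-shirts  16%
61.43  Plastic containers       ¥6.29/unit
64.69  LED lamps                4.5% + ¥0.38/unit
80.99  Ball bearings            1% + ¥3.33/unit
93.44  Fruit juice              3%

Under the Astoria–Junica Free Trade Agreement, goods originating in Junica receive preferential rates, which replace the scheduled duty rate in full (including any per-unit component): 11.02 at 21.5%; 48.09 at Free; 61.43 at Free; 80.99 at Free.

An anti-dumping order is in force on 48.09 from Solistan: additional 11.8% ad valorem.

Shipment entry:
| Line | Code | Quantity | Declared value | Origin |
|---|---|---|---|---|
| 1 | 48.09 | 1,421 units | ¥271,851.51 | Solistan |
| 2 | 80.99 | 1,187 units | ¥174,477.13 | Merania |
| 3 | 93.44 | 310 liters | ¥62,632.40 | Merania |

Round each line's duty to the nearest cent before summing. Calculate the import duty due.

¥83,151.17

Line 1 (48.09, Solistan, 1,421 units, ¥271,851.51):
Base rate for 48.09 is 16%.
48.09 has an FTA preferential rate, but origin Solistan is not Junica; base rate stands.
Additional duty on 48.09 from Solistan: +11.8%. Applied ad valorem rate: 16% + 11.8% = 27.8%.
Duty = ¥271,851.51 × 27.8% = ¥75,574.72.
Line 2 (80.99, Merania, 1,187 units, ¥174,477.13):
Base rate for 80.99 is 1% + ¥3.33/unit.
80.99 has an FTA preferential rate, but origin Merania is not Junica; base rate stands.
Duty = ¥174,477.13 × 1% + 1,187 × ¥3.33 = ¥5,697.48.
Line 3 (93.44, Merania, 310 liters, ¥62,632.40):
Base rate for 93.44 is 3%.
Duty = ¥62,632.40 × 3% = ¥1,878.97.
Total = ¥75,574.72 + ¥5,697.48 + ¥1,878.97 = ¥83,151.17.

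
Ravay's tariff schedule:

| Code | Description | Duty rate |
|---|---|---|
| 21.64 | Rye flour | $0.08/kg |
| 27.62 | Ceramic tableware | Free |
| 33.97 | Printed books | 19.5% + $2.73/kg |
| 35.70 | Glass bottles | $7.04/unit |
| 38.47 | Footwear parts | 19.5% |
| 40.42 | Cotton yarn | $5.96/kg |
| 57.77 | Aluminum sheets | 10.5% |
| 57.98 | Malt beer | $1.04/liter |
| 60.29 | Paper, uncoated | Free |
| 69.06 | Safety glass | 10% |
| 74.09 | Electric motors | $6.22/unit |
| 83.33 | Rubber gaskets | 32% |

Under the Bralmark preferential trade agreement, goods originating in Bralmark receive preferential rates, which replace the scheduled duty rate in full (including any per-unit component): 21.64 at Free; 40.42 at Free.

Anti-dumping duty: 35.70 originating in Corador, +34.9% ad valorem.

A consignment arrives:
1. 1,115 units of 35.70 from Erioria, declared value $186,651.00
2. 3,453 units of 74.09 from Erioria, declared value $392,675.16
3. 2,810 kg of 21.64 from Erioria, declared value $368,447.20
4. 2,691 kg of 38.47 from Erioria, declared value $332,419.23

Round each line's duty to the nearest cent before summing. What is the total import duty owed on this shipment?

Line 1 (35.70, Erioria, 1,115 units, $186,651.00):
Base rate for 35.70 is $7.04/unit.
The additional-duty order on 35.70 targets Corador, not Erioria; it does not apply.
Duty = 1,115 × $7.04 = $7,849.60.
Line 2 (74.09, Erioria, 3,453 units, $392,675.16):
Base rate for 74.09 is $6.22/unit.
Duty = 3,453 × $6.22 = $21,477.66.
Line 3 (21.64, Erioria, 2,810 kg, $368,447.20):
Base rate for 21.64 is $0.08/kg.
21.64 has an FTA preferential rate, but origin Erioria is not Bralmark; base rate stands.
Duty = 2,810 × $0.08 = $224.80.
Line 4 (38.47, Erioria, 2,691 kg, $332,419.23):
Base rate for 38.47 is 19.5%.
Duty = $332,419.23 × 19.5% = $64,821.75.
Total = $7,849.60 + $21,477.66 + $224.80 + $64,821.75 = $94,373.81.

$94,373.81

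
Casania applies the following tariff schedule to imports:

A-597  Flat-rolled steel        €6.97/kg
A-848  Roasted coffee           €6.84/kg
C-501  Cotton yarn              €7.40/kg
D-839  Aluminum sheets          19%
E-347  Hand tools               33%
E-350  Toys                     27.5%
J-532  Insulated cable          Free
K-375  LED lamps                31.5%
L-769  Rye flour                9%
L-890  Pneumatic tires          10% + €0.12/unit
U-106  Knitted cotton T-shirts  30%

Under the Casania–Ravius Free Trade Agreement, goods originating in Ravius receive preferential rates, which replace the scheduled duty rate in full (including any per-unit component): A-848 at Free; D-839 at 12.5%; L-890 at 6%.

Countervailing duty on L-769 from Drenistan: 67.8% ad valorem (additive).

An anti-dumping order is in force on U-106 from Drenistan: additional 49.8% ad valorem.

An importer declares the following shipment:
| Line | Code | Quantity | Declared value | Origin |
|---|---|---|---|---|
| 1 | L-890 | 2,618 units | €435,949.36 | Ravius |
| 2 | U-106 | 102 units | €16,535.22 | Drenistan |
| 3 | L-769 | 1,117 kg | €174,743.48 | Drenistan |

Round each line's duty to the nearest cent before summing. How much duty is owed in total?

€173,555.06

Line 1 (L-890, Ravius, 2,618 units, €435,949.36):
Base rate for L-890 is 10% + €0.12/unit.
Origin Ravius qualifies under the Casania–Ravius agreement and L-890 is covered: preferential rate 6% applies instead.
Duty = €435,949.36 × 6% = €26,156.96.
Line 2 (U-106, Drenistan, 102 units, €16,535.22):
Base rate for U-106 is 30%.
Additional duty on U-106 from Drenistan: +49.8%. Applied ad valorem rate: 30% + 49.8% = 79.8%.
Duty = €16,535.22 × 79.8% = €13,195.11.
Line 3 (L-769, Drenistan, 1,117 kg, €174,743.48):
Base rate for L-769 is 9%.
Additional duty on L-769 from Drenistan: +67.8%. Applied ad valorem rate: 9% + 67.8% = 76.8%.
Duty = €174,743.48 × 76.8% = €134,202.99.
Total = €26,156.96 + €13,195.11 + €134,202.99 = €173,555.06.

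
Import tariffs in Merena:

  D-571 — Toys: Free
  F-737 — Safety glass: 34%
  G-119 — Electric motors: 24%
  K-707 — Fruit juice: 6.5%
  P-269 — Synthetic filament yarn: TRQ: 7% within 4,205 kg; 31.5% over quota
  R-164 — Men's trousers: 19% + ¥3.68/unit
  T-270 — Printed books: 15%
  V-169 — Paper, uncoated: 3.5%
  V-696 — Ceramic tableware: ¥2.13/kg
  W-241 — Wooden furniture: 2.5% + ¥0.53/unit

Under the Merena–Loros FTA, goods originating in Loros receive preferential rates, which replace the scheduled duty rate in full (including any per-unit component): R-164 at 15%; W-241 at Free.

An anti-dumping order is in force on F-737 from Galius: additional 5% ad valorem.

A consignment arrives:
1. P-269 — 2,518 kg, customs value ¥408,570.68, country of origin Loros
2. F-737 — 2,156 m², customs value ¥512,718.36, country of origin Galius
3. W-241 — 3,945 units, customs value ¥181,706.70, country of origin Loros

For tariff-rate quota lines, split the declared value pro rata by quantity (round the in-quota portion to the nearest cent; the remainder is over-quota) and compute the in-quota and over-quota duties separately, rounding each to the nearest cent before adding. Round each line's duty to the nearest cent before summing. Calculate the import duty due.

Line 1 (P-269, Loros, 2,518 kg, ¥408,570.68):
Code P-269 is under a tariff-rate quota (threshold 4,205 kg). Quantity 2,518 kg is within the quota, so the in-quota rate 7% applies to the full value.
Duty = ¥408,570.68 × 7% = ¥28,599.95.
Line 2 (F-737, Galius, 2,156 m², ¥512,718.36):
Base rate for F-737 is 34%.
Additional duty on F-737 from Galius: +5%. Applied ad valorem rate: 34% + 5% = 39%.
Duty = ¥512,718.36 × 39% = ¥199,960.16.
Line 3 (W-241, Loros, 3,945 units, ¥181,706.70):
Base rate for W-241 is 2.5% + ¥0.53/unit.
Origin Loros qualifies under the Merena–Loros agreement and W-241 is covered: preferential rate Free applies instead.
Duty = ¥181,706.70 × 0% = ¥0.00.
Total = ¥28,599.95 + ¥199,960.16 + ¥0.00 = ¥228,560.11.

¥228,560.11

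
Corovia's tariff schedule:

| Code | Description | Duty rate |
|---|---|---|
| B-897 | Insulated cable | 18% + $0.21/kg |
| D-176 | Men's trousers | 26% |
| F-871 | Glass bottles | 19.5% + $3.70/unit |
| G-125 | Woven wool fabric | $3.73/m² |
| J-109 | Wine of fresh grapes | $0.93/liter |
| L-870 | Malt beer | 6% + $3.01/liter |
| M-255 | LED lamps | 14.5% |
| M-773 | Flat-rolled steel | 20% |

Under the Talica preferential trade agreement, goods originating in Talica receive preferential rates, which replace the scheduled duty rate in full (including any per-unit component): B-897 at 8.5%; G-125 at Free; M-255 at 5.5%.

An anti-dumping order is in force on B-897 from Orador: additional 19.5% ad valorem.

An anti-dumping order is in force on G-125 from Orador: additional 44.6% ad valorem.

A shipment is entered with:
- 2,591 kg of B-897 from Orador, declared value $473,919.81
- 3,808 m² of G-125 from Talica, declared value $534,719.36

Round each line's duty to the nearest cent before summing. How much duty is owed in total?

Line 1 (B-897, Orador, 2,591 kg, $473,919.81):
Base rate for B-897 is 18% + $0.21/kg.
B-897 has an FTA preferential rate, but origin Orador is not Talica; base rate stands.
Additional duty on B-897 from Orador: +19.5%. Applied ad valorem rate: 18% + 19.5% = 37.5%.
Duty = $473,919.81 × 37.5% + 2,591 × $0.21 = $178,264.04.
Line 2 (G-125, Talica, 3,808 m², $534,719.36):
Base rate for G-125 is $3.73/m².
Origin Talica qualifies under the Corovia–Talica agreement and G-125 is covered: preferential rate Free applies instead.
The additional-duty order on G-125 targets Orador, not Talica; it does not apply.
Duty = $534,719.36 × 0% = $0.00.
Total = $178,264.04 + $0.00 = $178,264.04.

$178,264.04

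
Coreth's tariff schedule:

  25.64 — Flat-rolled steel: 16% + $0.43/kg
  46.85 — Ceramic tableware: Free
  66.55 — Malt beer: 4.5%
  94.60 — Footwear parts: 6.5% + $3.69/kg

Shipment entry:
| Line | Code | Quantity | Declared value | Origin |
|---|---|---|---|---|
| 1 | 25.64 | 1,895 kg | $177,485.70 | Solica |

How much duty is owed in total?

$29,212.56

Line 1 (25.64, Solica, 1,895 kg, $177,485.70):
Base rate for 25.64 is 16% + $0.43/kg.
Duty = $177,485.70 × 16% + 1,895 × $0.43 = $29,212.56.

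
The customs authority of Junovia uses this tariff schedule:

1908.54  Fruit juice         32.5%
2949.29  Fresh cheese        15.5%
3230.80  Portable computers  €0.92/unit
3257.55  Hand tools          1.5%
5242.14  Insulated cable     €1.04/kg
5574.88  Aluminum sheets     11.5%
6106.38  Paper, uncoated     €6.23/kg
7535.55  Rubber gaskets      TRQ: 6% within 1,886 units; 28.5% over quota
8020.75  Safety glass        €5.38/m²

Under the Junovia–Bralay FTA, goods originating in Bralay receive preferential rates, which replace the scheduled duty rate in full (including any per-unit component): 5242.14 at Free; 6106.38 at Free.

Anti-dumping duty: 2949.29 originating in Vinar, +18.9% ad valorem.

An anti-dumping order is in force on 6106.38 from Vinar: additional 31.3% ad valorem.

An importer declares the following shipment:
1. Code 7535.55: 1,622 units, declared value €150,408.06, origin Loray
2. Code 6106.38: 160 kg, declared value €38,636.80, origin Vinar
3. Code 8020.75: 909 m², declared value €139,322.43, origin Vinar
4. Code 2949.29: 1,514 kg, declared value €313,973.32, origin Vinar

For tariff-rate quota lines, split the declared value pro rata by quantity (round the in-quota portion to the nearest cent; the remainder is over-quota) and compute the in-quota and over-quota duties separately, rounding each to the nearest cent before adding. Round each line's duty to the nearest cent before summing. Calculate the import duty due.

€135,011.84

Line 1 (7535.55, Loray, 1,622 units, €150,408.06):
Code 7535.55 is under a tariff-rate quota (threshold 1,886 units). Quantity 1,622 units is within the quota, so the in-quota rate 6% applies to the full value.
Duty = €150,408.06 × 6% = €9,024.48.
Line 2 (6106.38, Vinar, 160 kg, €38,636.80):
Base rate for 6106.38 is €6.23/kg.
6106.38 has an FTA preferential rate, but origin Vinar is not Bralay; base rate stands.
Additional duty on 6106.38 from Vinar: +31.3% ad valorem. Applied ad valorem rate = 31.3%.
Duty = €38,636.80 × 31.3% + 160 × €6.23 = €13,090.12.
Line 3 (8020.75, Vinar, 909 m², €139,322.43):
Base rate for 8020.75 is €5.38/m².
Duty = 909 × €5.38 = €4,890.42.
Line 4 (2949.29, Vinar, 1,514 kg, €313,973.32):
Base rate for 2949.29 is 15.5%.
Additional duty on 2949.29 from Vinar: +18.9%. Applied ad valorem rate: 15.5% + 18.9% = 34.4%.
Duty = €313,973.32 × 34.4% = €108,006.82.
Total = €9,024.48 + €13,090.12 + €4,890.42 + €108,006.82 = €135,011.84.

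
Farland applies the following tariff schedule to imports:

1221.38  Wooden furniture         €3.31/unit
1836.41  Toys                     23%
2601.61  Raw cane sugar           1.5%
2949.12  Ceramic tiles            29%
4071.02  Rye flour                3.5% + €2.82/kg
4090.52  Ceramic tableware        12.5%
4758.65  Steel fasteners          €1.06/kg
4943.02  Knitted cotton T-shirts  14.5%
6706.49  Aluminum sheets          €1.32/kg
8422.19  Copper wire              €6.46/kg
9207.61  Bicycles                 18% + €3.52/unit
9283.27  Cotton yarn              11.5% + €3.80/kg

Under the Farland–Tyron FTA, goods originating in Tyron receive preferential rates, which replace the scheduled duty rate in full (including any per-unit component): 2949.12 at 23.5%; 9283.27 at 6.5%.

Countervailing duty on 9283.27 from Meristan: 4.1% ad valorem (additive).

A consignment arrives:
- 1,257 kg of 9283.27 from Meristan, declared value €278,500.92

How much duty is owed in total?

€48,222.74

Line 1 (9283.27, Meristan, 1,257 kg, €278,500.92):
Base rate for 9283.27 is 11.5% + €3.80/kg.
9283.27 has an FTA preferential rate, but origin Meristan is not Tyron; base rate stands.
Additional duty on 9283.27 from Meristan: +4.1%. Applied ad valorem rate: 11.5% + 4.1% = 15.6%.
Duty = €278,500.92 × 15.6% + 1,257 × €3.80 = €48,222.74.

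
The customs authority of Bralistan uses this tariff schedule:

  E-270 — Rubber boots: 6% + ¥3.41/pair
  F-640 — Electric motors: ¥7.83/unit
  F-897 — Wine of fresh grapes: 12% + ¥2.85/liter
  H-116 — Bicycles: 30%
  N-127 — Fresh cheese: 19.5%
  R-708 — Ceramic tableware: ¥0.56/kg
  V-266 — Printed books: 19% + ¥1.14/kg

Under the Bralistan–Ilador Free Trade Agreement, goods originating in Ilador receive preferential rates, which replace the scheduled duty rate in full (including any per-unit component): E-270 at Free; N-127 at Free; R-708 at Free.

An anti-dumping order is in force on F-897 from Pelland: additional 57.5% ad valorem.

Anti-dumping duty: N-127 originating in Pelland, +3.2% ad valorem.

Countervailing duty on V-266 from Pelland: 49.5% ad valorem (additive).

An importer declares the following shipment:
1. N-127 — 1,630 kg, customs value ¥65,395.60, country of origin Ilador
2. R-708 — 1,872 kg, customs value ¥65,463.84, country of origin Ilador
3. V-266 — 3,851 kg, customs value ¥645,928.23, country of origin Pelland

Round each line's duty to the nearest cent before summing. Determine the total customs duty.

¥446,850.98

Line 1 (N-127, Ilador, 1,630 kg, ¥65,395.60):
Base rate for N-127 is 19.5%.
Origin Ilador qualifies under the Bralistan–Ilador agreement and N-127 is covered: preferential rate Free applies instead.
The additional-duty order on N-127 targets Pelland, not Ilador; it does not apply.
Duty = ¥65,395.60 × 0% = ¥0.00.
Line 2 (R-708, Ilador, 1,872 kg, ¥65,463.84):
Base rate for R-708 is ¥0.56/kg.
Origin Ilador qualifies under the Bralistan–Ilador agreement and R-708 is covered: preferential rate Free applies instead.
Duty = ¥65,463.84 × 0% = ¥0.00.
Line 3 (V-266, Pelland, 3,851 kg, ¥645,928.23):
Base rate for V-266 is 19% + ¥1.14/kg.
Additional duty on V-266 from Pelland: +49.5%. Applied ad valorem rate: 19% + 49.5% = 68.5%.
Duty = ¥645,928.23 × 68.5% + 3,851 × ¥1.14 = ¥446,850.98.
Total = ¥0.00 + ¥0.00 + ¥446,850.98 = ¥446,850.98.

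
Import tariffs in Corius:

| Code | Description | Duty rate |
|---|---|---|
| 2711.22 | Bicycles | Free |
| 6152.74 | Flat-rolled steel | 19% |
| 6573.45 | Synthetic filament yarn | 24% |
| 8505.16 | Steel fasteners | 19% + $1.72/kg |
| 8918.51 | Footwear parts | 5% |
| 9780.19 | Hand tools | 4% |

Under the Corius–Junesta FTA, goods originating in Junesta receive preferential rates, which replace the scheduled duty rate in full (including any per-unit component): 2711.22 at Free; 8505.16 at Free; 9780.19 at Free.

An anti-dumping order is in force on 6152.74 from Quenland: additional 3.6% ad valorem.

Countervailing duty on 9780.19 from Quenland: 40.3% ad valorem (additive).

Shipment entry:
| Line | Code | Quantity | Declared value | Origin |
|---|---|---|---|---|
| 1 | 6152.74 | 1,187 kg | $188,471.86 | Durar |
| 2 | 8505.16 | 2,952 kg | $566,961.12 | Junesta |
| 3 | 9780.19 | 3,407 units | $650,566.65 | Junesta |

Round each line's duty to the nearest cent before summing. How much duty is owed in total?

Line 1 (6152.74, Durar, 1,187 kg, $188,471.86):
Base rate for 6152.74 is 19%.
The additional-duty order on 6152.74 targets Quenland, not Durar; it does not apply.
Duty = $188,471.86 × 19% = $35,809.65.
Line 2 (8505.16, Junesta, 2,952 kg, $566,961.12):
Base rate for 8505.16 is 19% + $1.72/kg.
Origin Junesta qualifies under the Corius–Junesta agreement and 8505.16 is covered: preferential rate Free applies instead.
Duty = $566,961.12 × 0% = $0.00.
Line 3 (9780.19, Junesta, 3,407 units, $650,566.65):
Base rate for 9780.19 is 4%.
Origin Junesta qualifies under the Corius–Junesta agreement and 9780.19 is covered: preferential rate Free applies instead.
The additional-duty order on 9780.19 targets Quenland, not Junesta; it does not apply.
Duty = $650,566.65 × 0% = $0.00.
Total = $35,809.65 + $0.00 + $0.00 = $35,809.65.

$35,809.65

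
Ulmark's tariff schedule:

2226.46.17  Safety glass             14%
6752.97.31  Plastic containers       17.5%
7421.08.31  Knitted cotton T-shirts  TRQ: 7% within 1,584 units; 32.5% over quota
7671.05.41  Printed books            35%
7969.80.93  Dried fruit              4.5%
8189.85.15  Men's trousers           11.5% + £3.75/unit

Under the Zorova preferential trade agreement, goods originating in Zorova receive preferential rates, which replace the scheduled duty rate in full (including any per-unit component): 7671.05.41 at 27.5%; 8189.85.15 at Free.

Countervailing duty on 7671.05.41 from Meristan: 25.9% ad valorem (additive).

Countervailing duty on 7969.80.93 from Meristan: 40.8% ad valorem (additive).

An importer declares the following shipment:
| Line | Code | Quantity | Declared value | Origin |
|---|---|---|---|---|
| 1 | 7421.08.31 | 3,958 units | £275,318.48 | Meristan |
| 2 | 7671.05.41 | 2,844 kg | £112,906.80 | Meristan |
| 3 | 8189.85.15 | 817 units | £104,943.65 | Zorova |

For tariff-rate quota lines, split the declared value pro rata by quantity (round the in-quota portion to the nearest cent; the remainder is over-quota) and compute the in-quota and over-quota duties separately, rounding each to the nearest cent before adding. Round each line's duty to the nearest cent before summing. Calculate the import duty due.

Line 1 (7421.08.31, Meristan, 3,958 units, £275,318.48):
Code 7421.08.31 is under a tariff-rate quota (threshold 1,584 units). In-quota: 1,584 units at 7%; over-quota: 2,374 units at 32.5%.
Pro-rata value split: in-quota = £275,318.48 × 1,584/3,958 = £110,183.04; over-quota = £275,318.48 − £110,183.04 = £165,135.44.
In-quota duty = £110,183.04 × 7% = £7,712.81. Over-quota duty = £165,135.44 × 32.5% = £53,669.02.
Line duty = £7,712.81 + £53,669.02 = £61,381.83.
Line 2 (7671.05.41, Meristan, 2,844 kg, £112,906.80):
Base rate for 7671.05.41 is 35%.
7671.05.41 has an FTA preferential rate, but origin Meristan is not Zorova; base rate stands.
Additional duty on 7671.05.41 from Meristan: +25.9%. Applied ad valorem rate: 35% + 25.9% = 60.9%.
Duty = £112,906.80 × 60.9% = £68,760.24.
Line 3 (8189.85.15, Zorova, 817 units, £104,943.65):
Base rate for 8189.85.15 is 11.5% + £3.75/unit.
Origin Zorova qualifies under the Ulmark–Zorova agreement and 8189.85.15 is covered: preferential rate Free applies instead.
Duty = £104,943.65 × 0% = £0.00.
Total = £61,381.83 + £68,760.24 + £0.00 = £130,142.07.

£130,142.07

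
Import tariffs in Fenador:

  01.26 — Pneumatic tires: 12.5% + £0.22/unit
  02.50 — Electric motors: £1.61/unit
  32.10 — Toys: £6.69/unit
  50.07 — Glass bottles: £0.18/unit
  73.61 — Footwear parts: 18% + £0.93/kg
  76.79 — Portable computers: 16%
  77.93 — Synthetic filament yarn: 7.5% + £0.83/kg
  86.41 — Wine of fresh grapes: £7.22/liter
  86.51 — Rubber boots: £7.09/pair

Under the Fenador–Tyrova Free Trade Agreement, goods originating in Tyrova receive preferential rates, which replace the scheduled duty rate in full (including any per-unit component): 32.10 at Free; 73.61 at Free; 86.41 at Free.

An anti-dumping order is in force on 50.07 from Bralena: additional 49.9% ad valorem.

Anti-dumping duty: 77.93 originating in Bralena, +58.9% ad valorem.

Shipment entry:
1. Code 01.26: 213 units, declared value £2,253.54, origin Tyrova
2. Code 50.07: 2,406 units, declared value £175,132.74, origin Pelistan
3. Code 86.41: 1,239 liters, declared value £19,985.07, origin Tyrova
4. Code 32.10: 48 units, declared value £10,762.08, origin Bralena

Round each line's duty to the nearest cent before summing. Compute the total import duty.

£1,082.75

Line 1 (01.26, Tyrova, 213 units, £2,253.54):
Base rate for 01.26 is 12.5% + £0.22/unit.
Origin Tyrova is the FTA partner but 01.26 is not on the preference list; base rate stands.
Duty = £2,253.54 × 12.5% + 213 × £0.22 = £328.55.
Line 2 (50.07, Pelistan, 2,406 units, £175,132.74):
Base rate for 50.07 is £0.18/unit.
The additional-duty order on 50.07 targets Bralena, not Pelistan; it does not apply.
Duty = 2,406 × £0.18 = £433.08.
Line 3 (86.41, Tyrova, 1,239 liters, £19,985.07):
Base rate for 86.41 is £7.22/liter.
Origin Tyrova qualifies under the Fenador–Tyrova agreement and 86.41 is covered: preferential rate Free applies instead.
Duty = £19,985.07 × 0% = £0.00.
Line 4 (32.10, Bralena, 48 units, £10,762.08):
Base rate for 32.10 is £6.69/unit.
32.10 has an FTA preferential rate, but origin Bralena is not Tyrova; base rate stands.
Duty = 48 × £6.69 = £321.12.
Total = £328.55 + £433.08 + £0.00 + £321.12 = £1,082.75.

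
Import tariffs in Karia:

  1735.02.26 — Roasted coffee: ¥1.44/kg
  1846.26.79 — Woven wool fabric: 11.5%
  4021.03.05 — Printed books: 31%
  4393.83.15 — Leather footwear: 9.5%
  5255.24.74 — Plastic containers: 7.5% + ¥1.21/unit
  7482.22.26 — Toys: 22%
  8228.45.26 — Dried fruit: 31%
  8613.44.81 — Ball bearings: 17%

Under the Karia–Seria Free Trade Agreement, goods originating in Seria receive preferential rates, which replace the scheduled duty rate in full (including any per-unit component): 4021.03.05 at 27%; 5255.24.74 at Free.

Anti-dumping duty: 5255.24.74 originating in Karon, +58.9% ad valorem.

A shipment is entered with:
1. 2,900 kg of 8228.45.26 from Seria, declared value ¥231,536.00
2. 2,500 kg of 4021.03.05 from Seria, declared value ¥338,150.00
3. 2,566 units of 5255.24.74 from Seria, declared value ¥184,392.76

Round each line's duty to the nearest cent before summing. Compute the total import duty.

Line 1 (8228.45.26, Seria, 2,900 kg, ¥231,536.00):
Base rate for 8228.45.26 is 31%.
Origin Seria is the FTA partner but 8228.45.26 is not on the preference list; base rate stands.
Duty = ¥231,536.00 × 31% = ¥71,776.16.
Line 2 (4021.03.05, Seria, 2,500 kg, ¥338,150.00):
Base rate for 4021.03.05 is 31%.
Origin Seria qualifies under the Karia–Seria agreement and 4021.03.05 is covered: preferential rate 27% applies instead.
Duty = ¥338,150.00 × 27% = ¥91,300.50.
Line 3 (5255.24.74, Seria, 2,566 units, ¥184,392.76):
Base rate for 5255.24.74 is 7.5% + ¥1.21/unit.
Origin Seria qualifies under the Karia–Seria agreement and 5255.24.74 is covered: preferential rate Free applies instead.
The additional-duty order on 5255.24.74 targets Karon, not Seria; it does not apply.
Duty = ¥184,392.76 × 0% = ¥0.00.
Total = ¥71,776.16 + ¥91,300.50 + ¥0.00 = ¥163,076.66.

¥163,076.66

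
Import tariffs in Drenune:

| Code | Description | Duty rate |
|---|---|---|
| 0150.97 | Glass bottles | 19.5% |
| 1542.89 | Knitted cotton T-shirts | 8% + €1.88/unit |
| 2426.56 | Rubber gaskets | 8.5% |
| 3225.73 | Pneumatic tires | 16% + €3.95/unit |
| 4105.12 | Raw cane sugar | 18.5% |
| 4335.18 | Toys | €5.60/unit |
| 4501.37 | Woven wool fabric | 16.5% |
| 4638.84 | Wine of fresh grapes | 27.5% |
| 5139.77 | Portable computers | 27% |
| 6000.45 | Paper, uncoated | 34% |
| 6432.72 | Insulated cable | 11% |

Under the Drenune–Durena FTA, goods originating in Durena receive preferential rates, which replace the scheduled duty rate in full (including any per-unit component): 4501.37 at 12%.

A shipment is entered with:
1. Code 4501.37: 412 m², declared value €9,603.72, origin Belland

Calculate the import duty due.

Line 1 (4501.37, Belland, 412 m², €9,603.72):
Base rate for 4501.37 is 16.5%.
4501.37 has an FTA preferential rate, but origin Belland is not Durena; base rate stands.
Duty = €9,603.72 × 16.5% = €1,584.61.

€1,584.61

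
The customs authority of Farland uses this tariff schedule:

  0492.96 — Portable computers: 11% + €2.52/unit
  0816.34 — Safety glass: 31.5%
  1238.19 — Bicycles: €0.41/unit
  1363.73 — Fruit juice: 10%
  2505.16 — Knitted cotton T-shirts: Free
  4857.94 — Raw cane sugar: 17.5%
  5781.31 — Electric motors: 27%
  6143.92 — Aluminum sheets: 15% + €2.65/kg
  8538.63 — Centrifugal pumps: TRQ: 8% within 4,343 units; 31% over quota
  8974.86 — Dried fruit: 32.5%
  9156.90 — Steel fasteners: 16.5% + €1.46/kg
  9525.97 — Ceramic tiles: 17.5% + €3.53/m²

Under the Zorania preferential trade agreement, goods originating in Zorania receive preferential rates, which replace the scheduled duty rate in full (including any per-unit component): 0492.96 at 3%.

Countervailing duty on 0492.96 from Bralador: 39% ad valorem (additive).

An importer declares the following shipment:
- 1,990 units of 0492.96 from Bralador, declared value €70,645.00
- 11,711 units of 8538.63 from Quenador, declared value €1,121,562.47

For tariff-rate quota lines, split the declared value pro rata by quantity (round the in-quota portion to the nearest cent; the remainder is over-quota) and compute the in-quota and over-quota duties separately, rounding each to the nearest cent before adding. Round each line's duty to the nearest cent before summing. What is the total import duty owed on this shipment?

Line 1 (0492.96, Bralador, 1,990 units, €70,645.00):
Base rate for 0492.96 is 11% + €2.52/unit.
0492.96 has an FTA preferential rate, but origin Bralador is not Zorania; base rate stands.
Additional duty on 0492.96 from Bralador: +39%. Applied ad valorem rate: 11% + 39% = 50%.
Duty = €70,645.00 × 50% + 1,990 × €2.52 = €40,337.30.
Line 2 (8538.63, Quenador, 11,711 units, €1,121,562.47):
Code 8538.63 is under a tariff-rate quota (threshold 4,343 units). In-quota: 4,343 units at 8%; over-quota: 7,368 units at 31%.
Pro-rata value split: in-quota = €1,121,562.47 × 4,343/11,711 = €415,929.11; over-quota = €1,121,562.47 − €415,929.11 = €705,633.36.
In-quota duty = €415,929.11 × 8% = €33,274.33. Over-quota duty = €705,633.36 × 31% = €218,746.34.
Line duty = €33,274.33 + €218,746.34 = €252,020.67.
Total = €40,337.30 + €252,020.67 = €292,357.97.

€292,357.97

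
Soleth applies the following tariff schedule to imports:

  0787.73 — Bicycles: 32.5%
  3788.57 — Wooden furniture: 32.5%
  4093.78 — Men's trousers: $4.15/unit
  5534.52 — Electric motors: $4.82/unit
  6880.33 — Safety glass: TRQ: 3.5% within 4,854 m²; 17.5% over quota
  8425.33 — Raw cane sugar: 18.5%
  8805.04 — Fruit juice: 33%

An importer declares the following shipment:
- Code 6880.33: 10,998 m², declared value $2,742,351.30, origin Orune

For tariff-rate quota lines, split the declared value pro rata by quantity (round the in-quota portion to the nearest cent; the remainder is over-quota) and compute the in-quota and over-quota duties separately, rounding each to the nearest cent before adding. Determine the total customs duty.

$310,463.19

Line 1 (6880.33, Orune, 10,998 m², $2,742,351.30):
Code 6880.33 is under a tariff-rate quota (threshold 4,854 m²). In-quota: 4,854 m² at 3.5%; over-quota: 6,144 m² at 17.5%.
Pro-rata value split: in-quota = $2,742,351.30 × 4,854/10,998 = $1,210,344.90; over-quota = $2,742,351.30 − $1,210,344.90 = $1,532,006.40.
In-quota duty = $1,210,344.90 × 3.5% = $42,362.07. Over-quota duty = $1,532,006.40 × 17.5% = $268,101.12.
Line duty = $42,362.07 + $268,101.12 = $310,463.19.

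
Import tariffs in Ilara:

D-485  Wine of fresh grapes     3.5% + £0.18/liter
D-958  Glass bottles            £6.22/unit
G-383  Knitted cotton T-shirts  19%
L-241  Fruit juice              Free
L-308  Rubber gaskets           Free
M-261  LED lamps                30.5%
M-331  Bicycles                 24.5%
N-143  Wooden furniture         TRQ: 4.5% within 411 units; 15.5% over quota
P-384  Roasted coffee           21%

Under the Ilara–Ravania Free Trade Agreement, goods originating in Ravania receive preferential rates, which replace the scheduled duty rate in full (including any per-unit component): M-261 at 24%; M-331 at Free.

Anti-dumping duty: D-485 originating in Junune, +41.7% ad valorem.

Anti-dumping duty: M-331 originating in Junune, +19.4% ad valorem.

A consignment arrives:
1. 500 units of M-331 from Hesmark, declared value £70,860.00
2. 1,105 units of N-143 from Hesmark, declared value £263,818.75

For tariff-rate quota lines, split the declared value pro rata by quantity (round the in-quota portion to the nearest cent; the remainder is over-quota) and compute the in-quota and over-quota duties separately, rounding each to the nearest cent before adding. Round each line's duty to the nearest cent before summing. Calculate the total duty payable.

£47,458.72

Line 1 (M-331, Hesmark, 500 units, £70,860.00):
Base rate for M-331 is 24.5%.
M-331 has an FTA preferential rate, but origin Hesmark is not Ravania; base rate stands.
The additional-duty order on M-331 targets Junune, not Hesmark; it does not apply.
Duty = £70,860.00 × 24.5% = £17,360.70.
Line 2 (N-143, Hesmark, 1,105 units, £263,818.75):
Code N-143 is under a tariff-rate quota (threshold 411 units). In-quota: 411 units at 4.5%; over-quota: 694 units at 15.5%.
Pro-rata value split: in-quota = £263,818.75 × 411/1,105 = £98,126.25; over-quota = £263,818.75 − £98,126.25 = £165,692.50.
In-quota duty = £98,126.25 × 4.5% = £4,415.68. Over-quota duty = £165,692.50 × 15.5% = £25,682.34.
Line duty = £4,415.68 + £25,682.34 = £30,098.02.
Total = £17,360.70 + £30,098.02 = £47,458.72.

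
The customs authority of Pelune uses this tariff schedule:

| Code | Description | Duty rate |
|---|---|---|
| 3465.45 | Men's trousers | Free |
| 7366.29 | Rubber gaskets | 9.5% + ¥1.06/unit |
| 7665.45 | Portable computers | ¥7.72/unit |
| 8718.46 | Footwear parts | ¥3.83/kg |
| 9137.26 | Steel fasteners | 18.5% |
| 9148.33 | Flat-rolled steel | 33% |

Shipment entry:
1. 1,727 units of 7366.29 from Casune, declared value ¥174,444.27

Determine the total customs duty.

Line 1 (7366.29, Casune, 1,727 units, ¥174,444.27):
Base rate for 7366.29 is 9.5% + ¥1.06/unit.
Duty = ¥174,444.27 × 9.5% + 1,727 × ¥1.06 = ¥18,402.83.

¥18,402.83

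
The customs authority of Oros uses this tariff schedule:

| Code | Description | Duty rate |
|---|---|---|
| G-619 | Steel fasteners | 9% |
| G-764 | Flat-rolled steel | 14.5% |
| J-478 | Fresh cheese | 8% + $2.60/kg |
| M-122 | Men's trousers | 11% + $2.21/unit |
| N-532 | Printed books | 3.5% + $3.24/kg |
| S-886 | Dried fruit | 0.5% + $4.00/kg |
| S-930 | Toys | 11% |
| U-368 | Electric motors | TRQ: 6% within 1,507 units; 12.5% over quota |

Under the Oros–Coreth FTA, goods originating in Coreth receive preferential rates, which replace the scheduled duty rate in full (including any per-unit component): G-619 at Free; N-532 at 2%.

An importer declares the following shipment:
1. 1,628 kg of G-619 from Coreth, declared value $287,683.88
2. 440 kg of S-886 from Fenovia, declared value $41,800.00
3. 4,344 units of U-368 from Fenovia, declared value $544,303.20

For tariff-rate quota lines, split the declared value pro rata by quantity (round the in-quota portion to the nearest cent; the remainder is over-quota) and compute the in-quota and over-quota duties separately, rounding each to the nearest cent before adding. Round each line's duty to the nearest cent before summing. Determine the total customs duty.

$57,733.14

Line 1 (G-619, Coreth, 1,628 kg, $287,683.88):
Base rate for G-619 is 9%.
Origin Coreth qualifies under the Oros–Coreth agreement and G-619 is covered: preferential rate Free applies instead.
Duty = $287,683.88 × 0% = $0.00.
Line 2 (S-886, Fenovia, 440 kg, $41,800.00):
Base rate for S-886 is 0.5% + $4.00/kg.
Duty = $41,800.00 × 0.5% + 440 × $4.00 = $1,969.00.
Line 3 (U-368, Fenovia, 4,344 units, $544,303.20):
Code U-368 is under a tariff-rate quota (threshold 1,507 units). In-quota: 1,507 units at 6%; over-quota: 2,837 units at 12.5%.
Pro-rata value split: in-quota = $544,303.20 × 1,507/4,344 = $188,827.10; over-quota = $544,303.20 − $188,827.10 = $355,476.10.
In-quota duty = $188,827.10 × 6% = $11,329.63. Over-quota duty = $355,476.10 × 12.5% = $44,434.51.
Line duty = $11,329.63 + $44,434.51 = $55,764.14.
Total = $0.00 + $1,969.00 + $55,764.14 = $57,733.14.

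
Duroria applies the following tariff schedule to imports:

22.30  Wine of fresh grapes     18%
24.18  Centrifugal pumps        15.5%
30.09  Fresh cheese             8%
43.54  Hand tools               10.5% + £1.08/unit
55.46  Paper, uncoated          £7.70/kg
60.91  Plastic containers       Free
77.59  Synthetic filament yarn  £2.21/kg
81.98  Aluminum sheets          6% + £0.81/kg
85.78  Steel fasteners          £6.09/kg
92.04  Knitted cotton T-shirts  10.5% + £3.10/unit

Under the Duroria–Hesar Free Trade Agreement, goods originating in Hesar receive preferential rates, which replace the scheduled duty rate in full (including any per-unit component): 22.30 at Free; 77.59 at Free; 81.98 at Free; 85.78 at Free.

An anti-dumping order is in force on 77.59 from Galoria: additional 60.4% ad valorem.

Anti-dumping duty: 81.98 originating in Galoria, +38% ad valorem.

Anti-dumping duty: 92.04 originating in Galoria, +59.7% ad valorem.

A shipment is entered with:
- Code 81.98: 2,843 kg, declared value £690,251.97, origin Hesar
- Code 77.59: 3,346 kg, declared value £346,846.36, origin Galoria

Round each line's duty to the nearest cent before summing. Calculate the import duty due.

£216,889.86

Line 1 (81.98, Hesar, 2,843 kg, £690,251.97):
Base rate for 81.98 is 6% + £0.81/kg.
Origin Hesar qualifies under the Duroria–Hesar agreement and 81.98 is covered: preferential rate Free applies instead.
The additional-duty order on 81.98 targets Galoria, not Hesar; it does not apply.
Duty = £690,251.97 × 0% = £0.00.
Line 2 (77.59, Galoria, 3,346 kg, £346,846.36):
Base rate for 77.59 is £2.21/kg.
77.59 has an FTA preferential rate, but origin Galoria is not Hesar; base rate stands.
Additional duty on 77.59 from Galoria: +60.4% ad valorem. Applied ad valorem rate = 60.4%.
Duty = £346,846.36 × 60.4% + 3,346 × £2.21 = £216,889.86.
Total = £0.00 + £216,889.86 = £216,889.86.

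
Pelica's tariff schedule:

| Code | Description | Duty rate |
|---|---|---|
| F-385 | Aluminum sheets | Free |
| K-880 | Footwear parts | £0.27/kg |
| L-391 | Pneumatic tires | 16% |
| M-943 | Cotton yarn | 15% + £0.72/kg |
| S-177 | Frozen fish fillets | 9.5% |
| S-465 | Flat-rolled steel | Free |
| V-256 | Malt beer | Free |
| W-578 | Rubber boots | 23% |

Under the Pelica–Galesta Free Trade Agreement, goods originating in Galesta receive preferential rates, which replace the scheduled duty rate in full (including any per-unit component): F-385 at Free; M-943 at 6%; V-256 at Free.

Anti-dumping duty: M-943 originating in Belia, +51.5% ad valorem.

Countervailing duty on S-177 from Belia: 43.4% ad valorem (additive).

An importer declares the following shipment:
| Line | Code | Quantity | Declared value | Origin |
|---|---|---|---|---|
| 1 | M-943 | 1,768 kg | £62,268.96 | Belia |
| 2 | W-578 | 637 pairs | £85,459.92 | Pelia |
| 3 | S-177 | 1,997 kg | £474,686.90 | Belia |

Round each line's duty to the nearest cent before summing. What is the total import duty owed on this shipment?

£313,446.97

Line 1 (M-943, Belia, 1,768 kg, £62,268.96):
Base rate for M-943 is 15% + £0.72/kg.
M-943 has an FTA preferential rate, but origin Belia is not Galesta; base rate stands.
Additional duty on M-943 from Belia: +51.5%. Applied ad valorem rate: 15% + 51.5% = 66.5%.
Duty = £62,268.96 × 66.5% + 1,768 × £0.72 = £42,681.82.
Line 2 (W-578, Pelia, 637 pairs, £85,459.92):
Base rate for W-578 is 23%.
Duty = £85,459.92 × 23% = £19,655.78.
Line 3 (S-177, Belia, 1,997 kg, £474,686.90):
Base rate for S-177 is 9.5%.
Additional duty on S-177 from Belia: +43.4%. Applied ad valorem rate: 9.5% + 43.4% = 52.9%.
Duty = £474,686.90 × 52.9% = £251,109.37.
Total = £42,681.82 + £19,655.78 + £251,109.37 = £313,446.97.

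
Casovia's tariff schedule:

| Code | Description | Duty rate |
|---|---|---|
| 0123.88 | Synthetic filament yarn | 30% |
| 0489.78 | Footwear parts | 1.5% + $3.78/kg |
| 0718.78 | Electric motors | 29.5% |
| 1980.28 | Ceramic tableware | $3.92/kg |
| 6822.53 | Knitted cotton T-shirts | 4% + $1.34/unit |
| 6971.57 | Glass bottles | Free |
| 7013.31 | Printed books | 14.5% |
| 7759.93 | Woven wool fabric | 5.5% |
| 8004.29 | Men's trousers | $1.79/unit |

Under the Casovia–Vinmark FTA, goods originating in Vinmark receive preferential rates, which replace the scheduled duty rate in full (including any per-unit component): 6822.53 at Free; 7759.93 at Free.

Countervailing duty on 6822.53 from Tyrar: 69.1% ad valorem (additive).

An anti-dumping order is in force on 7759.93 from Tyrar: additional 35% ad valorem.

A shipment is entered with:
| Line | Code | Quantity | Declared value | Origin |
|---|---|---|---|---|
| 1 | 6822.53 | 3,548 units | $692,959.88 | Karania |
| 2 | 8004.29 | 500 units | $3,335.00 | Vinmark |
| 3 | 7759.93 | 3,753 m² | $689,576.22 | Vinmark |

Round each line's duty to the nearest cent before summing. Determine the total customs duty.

$33,367.72

Line 1 (6822.53, Karania, 3,548 units, $692,959.88):
Base rate for 6822.53 is 4% + $1.34/unit.
6822.53 has an FTA preferential rate, but origin Karania is not Vinmark; base rate stands.
The additional-duty order on 6822.53 targets Tyrar, not Karania; it does not apply.
Duty = $692,959.88 × 4% + 3,548 × $1.34 = $32,472.72.
Line 2 (8004.29, Vinmark, 500 units, $3,335.00):
Base rate for 8004.29 is $1.79/unit.
Origin Vinmark is the FTA partner but 8004.29 is not on the preference list; base rate stands.
Duty = 500 × $1.79 = $895.00.
Line 3 (7759.93, Vinmark, 3,753 m², $689,576.22):
Base rate for 7759.93 is 5.5%.
Origin Vinmark qualifies under the Casovia–Vinmark agreement and 7759.93 is covered: preferential rate Free applies instead.
The additional-duty order on 7759.93 targets Tyrar, not Vinmark; it does not apply.
Duty = $689,576.22 × 0% = $0.00.
Total = $32,472.72 + $895.00 + $0.00 = $33,367.72.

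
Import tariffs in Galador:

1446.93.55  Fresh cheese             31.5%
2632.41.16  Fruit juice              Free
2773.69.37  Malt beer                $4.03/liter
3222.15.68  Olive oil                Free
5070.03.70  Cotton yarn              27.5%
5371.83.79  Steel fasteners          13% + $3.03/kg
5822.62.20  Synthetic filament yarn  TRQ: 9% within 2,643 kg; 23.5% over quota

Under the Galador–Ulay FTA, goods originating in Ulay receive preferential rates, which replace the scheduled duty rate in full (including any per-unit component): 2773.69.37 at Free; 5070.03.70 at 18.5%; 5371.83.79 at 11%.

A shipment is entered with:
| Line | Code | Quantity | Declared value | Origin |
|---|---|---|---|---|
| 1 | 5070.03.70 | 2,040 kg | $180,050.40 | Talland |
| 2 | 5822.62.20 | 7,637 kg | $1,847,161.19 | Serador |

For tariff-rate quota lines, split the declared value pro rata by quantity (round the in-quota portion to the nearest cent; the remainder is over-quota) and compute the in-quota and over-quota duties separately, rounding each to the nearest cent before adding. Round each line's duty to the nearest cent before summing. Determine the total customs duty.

$390,903.69

Line 1 (5070.03.70, Talland, 2,040 kg, $180,050.40):
Base rate for 5070.03.70 is 27.5%.
5070.03.70 has an FTA preferential rate, but origin Talland is not Ulay; base rate stands.
Duty = $180,050.40 × 27.5% = $49,513.86.
Line 2 (5822.62.20, Serador, 7,637 kg, $1,847,161.19):
Code 5822.62.20 is under a tariff-rate quota (threshold 2,643 kg). In-quota: 2,643 kg at 9%; over-quota: 4,994 kg at 23.5%.
Pro-rata value split: in-quota = $1,847,161.19 × 2,643/7,637 = $639,262.41; over-quota = $1,847,161.19 − $639,262.41 = $1,207,898.78.
In-quota duty = $639,262.41 × 9% = $57,533.62. Over-quota duty = $1,207,898.78 × 23.5% = $283,856.21.
Line duty = $57,533.62 + $283,856.21 = $341,389.83.
Total = $49,513.86 + $341,389.83 = $390,903.69.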